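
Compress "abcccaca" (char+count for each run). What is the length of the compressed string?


Input: abcccaca
Runs:
  'a' x 1 => "a1"
  'b' x 1 => "b1"
  'c' x 3 => "c3"
  'a' x 1 => "a1"
  'c' x 1 => "c1"
  'a' x 1 => "a1"
Compressed: "a1b1c3a1c1a1"
Compressed length: 12

12


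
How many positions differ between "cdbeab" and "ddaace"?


Comparing "cdbeab" and "ddaace" position by position:
  Position 0: 'c' vs 'd' => DIFFER
  Position 1: 'd' vs 'd' => same
  Position 2: 'b' vs 'a' => DIFFER
  Position 3: 'e' vs 'a' => DIFFER
  Position 4: 'a' vs 'c' => DIFFER
  Position 5: 'b' vs 'e' => DIFFER
Positions that differ: 5

5


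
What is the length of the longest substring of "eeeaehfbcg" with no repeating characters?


Input: "eeeaehfbcg"
Sliding window (track last position of each char):
  Position 0 ('e'): window [0,0] length 1 -- new best
  Position 1 ('e'): repeat (last at 0), move window start to 1
  Position 1 ('e'): window [1,1] length 1
  Position 2 ('e'): repeat (last at 1), move window start to 2
  Position 2 ('e'): window [2,2] length 1
  Position 3 ('a'): window [2,3] length 2 -- new best
  Position 4 ('e'): repeat (last at 2), move window start to 3
  Position 4 ('e'): window [3,4] length 2
  Position 5 ('h'): window [3,5] length 3 -- new best
  Position 6 ('f'): window [3,6] length 4 -- new best
  Position 7 ('b'): window [3,7] length 5 -- new best
  Position 8 ('c'): window [3,8] length 6 -- new best
  Position 9 ('g'): window [3,9] length 7 -- new best
Longest substring with no repeats: "aehfbcg" with length 7

7


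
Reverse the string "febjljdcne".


Input: febjljdcne
Reading characters right to left:
  Position 9: 'e'
  Position 8: 'n'
  Position 7: 'c'
  Position 6: 'd'
  Position 5: 'j'
  Position 4: 'l'
  Position 3: 'j'
  Position 2: 'b'
  Position 1: 'e'
  Position 0: 'f'
Reversed: encdjljbef

encdjljbef


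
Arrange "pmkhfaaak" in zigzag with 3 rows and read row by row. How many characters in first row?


Zigzag "pmkhfaaak" into 3 rows:
Placing characters:
  'p' => row 0
  'm' => row 1
  'k' => row 2
  'h' => row 1
  'f' => row 0
  'a' => row 1
  'a' => row 2
  'a' => row 1
  'k' => row 0
Rows:
  Row 0: "pfk"
  Row 1: "mhaa"
  Row 2: "ka"
First row length: 3

3


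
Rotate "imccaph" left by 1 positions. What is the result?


Input: "imccaph", rotate left by 1
First 1 characters: "i"
Remaining characters: "mccaph"
Concatenate remaining + first: "mccaph" + "i" = "mccaphi"

mccaphi


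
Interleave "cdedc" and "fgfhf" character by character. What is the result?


Interleaving "cdedc" and "fgfhf":
  Position 0: 'c' from first, 'f' from second => "cf"
  Position 1: 'd' from first, 'g' from second => "dg"
  Position 2: 'e' from first, 'f' from second => "ef"
  Position 3: 'd' from first, 'h' from second => "dh"
  Position 4: 'c' from first, 'f' from second => "cf"
Result: cfdgefdhcf

cfdgefdhcf


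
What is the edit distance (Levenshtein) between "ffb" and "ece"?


Computing edit distance: "ffb" -> "ece"
DP table:
           e    c    e
      0    1    2    3
  f   1    1    2    3
  f   2    2    2    3
  b   3    3    3    3
Edit distance = dp[3][3] = 3

3


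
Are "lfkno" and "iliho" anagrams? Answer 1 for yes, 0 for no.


Strings: "lfkno", "iliho"
Sorted first:  fklno
Sorted second: hiilo
Differ at position 0: 'f' vs 'h' => not anagrams

0


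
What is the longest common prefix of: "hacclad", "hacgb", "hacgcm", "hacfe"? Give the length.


Words: hacclad, hacgb, hacgcm, hacfe
  Position 0: all 'h' => match
  Position 1: all 'a' => match
  Position 2: all 'c' => match
  Position 3: ('c', 'g', 'g', 'f') => mismatch, stop
LCP = "hac" (length 3)

3


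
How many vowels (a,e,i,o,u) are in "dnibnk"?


Input: dnibnk
Checking each character:
  'd' at position 0: consonant
  'n' at position 1: consonant
  'i' at position 2: vowel (running total: 1)
  'b' at position 3: consonant
  'n' at position 4: consonant
  'k' at position 5: consonant
Total vowels: 1

1


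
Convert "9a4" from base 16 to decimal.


Input: "9a4" in base 16
Positional expansion:
  Digit '9' (value 9) x 16^2 = 2304
  Digit 'a' (value 10) x 16^1 = 160
  Digit '4' (value 4) x 16^0 = 4
Sum = 2468

2468


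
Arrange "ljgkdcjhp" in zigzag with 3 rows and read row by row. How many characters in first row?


Zigzag "ljgkdcjhp" into 3 rows:
Placing characters:
  'l' => row 0
  'j' => row 1
  'g' => row 2
  'k' => row 1
  'd' => row 0
  'c' => row 1
  'j' => row 2
  'h' => row 1
  'p' => row 0
Rows:
  Row 0: "ldp"
  Row 1: "jkch"
  Row 2: "gj"
First row length: 3

3


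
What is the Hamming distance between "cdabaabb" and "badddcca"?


Comparing "cdabaabb" and "badddcca" position by position:
  Position 0: 'c' vs 'b' => differ
  Position 1: 'd' vs 'a' => differ
  Position 2: 'a' vs 'd' => differ
  Position 3: 'b' vs 'd' => differ
  Position 4: 'a' vs 'd' => differ
  Position 5: 'a' vs 'c' => differ
  Position 6: 'b' vs 'c' => differ
  Position 7: 'b' vs 'a' => differ
Total differences (Hamming distance): 8

8


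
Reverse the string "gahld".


Input: gahld
Reading characters right to left:
  Position 4: 'd'
  Position 3: 'l'
  Position 2: 'h'
  Position 1: 'a'
  Position 0: 'g'
Reversed: dlhag

dlhag


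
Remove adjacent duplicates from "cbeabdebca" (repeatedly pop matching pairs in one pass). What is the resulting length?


Input: cbeabdebca
Stack-based adjacent duplicate removal:
  Read 'c': push. Stack: c
  Read 'b': push. Stack: cb
  Read 'e': push. Stack: cbe
  Read 'a': push. Stack: cbea
  Read 'b': push. Stack: cbeab
  Read 'd': push. Stack: cbeabd
  Read 'e': push. Stack: cbeabde
  Read 'b': push. Stack: cbeabdeb
  Read 'c': push. Stack: cbeabdebc
  Read 'a': push. Stack: cbeabdebca
Final stack: "cbeabdebca" (length 10)

10


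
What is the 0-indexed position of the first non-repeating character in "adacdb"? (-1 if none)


Input: adacdb
Character frequencies:
  'a': 2
  'b': 1
  'c': 1
  'd': 2
Scanning left to right for freq == 1:
  Position 0 ('a'): freq=2, skip
  Position 1 ('d'): freq=2, skip
  Position 2 ('a'): freq=2, skip
  Position 3 ('c'): unique! => answer = 3

3


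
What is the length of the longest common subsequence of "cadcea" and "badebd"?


LCS of "cadcea" and "badebd"
DP table:
           b    a    d    e    b    d
      0    0    0    0    0    0    0
  c   0    0    0    0    0    0    0
  a   0    0    1    1    1    1    1
  d   0    0    1    2    2    2    2
  c   0    0    1    2    2    2    2
  e   0    0    1    2    3    3    3
  a   0    0    1    2    3    3    3
LCS length = dp[6][6] = 3

3


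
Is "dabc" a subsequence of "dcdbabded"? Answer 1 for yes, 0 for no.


Check if "dabc" is a subsequence of "dcdbabded"
Greedy scan:
  Position 0 ('d'): matches sub[0] = 'd'
  Position 1 ('c'): no match needed
  Position 2 ('d'): no match needed
  Position 3 ('b'): no match needed
  Position 4 ('a'): matches sub[1] = 'a'
  Position 5 ('b'): matches sub[2] = 'b'
  Position 6 ('d'): no match needed
  Position 7 ('e'): no match needed
  Position 8 ('d'): no match needed
Only matched 3/4 characters => not a subsequence

0


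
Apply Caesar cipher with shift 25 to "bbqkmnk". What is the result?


Caesar cipher: shift "bbqkmnk" by 25
  'b' (pos 1) + 25 = pos 0 = 'a'
  'b' (pos 1) + 25 = pos 0 = 'a'
  'q' (pos 16) + 25 = pos 15 = 'p'
  'k' (pos 10) + 25 = pos 9 = 'j'
  'm' (pos 12) + 25 = pos 11 = 'l'
  'n' (pos 13) + 25 = pos 12 = 'm'
  'k' (pos 10) + 25 = pos 9 = 'j'
Result: aapjlmj

aapjlmj


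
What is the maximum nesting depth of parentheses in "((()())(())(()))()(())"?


Input: "((()())(())(()))()(())"
Tracking depth:
  Position 0 '(': depth becomes 1
  Position 1 '(': depth becomes 2
  Position 2 '(': depth becomes 3
  Position 3 ')': depth becomes 2
  Position 4 '(': depth becomes 3
  Position 5 ')': depth becomes 2
  Position 6 ')': depth becomes 1
  Position 7 '(': depth becomes 2
  Position 8 '(': depth becomes 3
  Position 9 ')': depth becomes 2
  Position 10 ')': depth becomes 1
  Position 11 '(': depth becomes 2
  Position 12 '(': depth becomes 3
  Position 13 ')': depth becomes 2
  Position 14 ')': depth becomes 1
  Position 15 ')': depth becomes 0
  Position 16 '(': depth becomes 1
  Position 17 ')': depth becomes 0
  Position 18 '(': depth becomes 1
  Position 19 '(': depth becomes 2
  Position 20 ')': depth becomes 1
  Position 21 ')': depth becomes 0
Maximum depth reached: 3

3


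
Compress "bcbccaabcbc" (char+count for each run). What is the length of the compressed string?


Input: bcbccaabcbc
Runs:
  'b' x 1 => "b1"
  'c' x 1 => "c1"
  'b' x 1 => "b1"
  'c' x 2 => "c2"
  'a' x 2 => "a2"
  'b' x 1 => "b1"
  'c' x 1 => "c1"
  'b' x 1 => "b1"
  'c' x 1 => "c1"
Compressed: "b1c1b1c2a2b1c1b1c1"
Compressed length: 18

18


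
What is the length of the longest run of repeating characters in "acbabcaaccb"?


Input: "acbabcaaccb"
Scanning for longest run:
  Position 1 ('c'): new char, reset run to 1
  Position 2 ('b'): new char, reset run to 1
  Position 3 ('a'): new char, reset run to 1
  Position 4 ('b'): new char, reset run to 1
  Position 5 ('c'): new char, reset run to 1
  Position 6 ('a'): new char, reset run to 1
  Position 7 ('a'): continues run of 'a', length=2
  Position 8 ('c'): new char, reset run to 1
  Position 9 ('c'): continues run of 'c', length=2
  Position 10 ('b'): new char, reset run to 1
Longest run: 'a' with length 2

2


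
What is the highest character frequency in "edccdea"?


Input: edccdea
Character counts:
  'a': 1
  'c': 2
  'd': 2
  'e': 2
Maximum frequency: 2

2


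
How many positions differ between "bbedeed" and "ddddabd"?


Comparing "bbedeed" and "ddddabd" position by position:
  Position 0: 'b' vs 'd' => DIFFER
  Position 1: 'b' vs 'd' => DIFFER
  Position 2: 'e' vs 'd' => DIFFER
  Position 3: 'd' vs 'd' => same
  Position 4: 'e' vs 'a' => DIFFER
  Position 5: 'e' vs 'b' => DIFFER
  Position 6: 'd' vs 'd' => same
Positions that differ: 5

5


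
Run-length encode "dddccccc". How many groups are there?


Input: dddccccc
Scanning for consecutive runs:
  Group 1: 'd' x 3 (positions 0-2)
  Group 2: 'c' x 5 (positions 3-7)
Total groups: 2

2


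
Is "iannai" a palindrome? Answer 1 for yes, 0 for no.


Input: iannai
Reversed: iannai
  Compare pos 0 ('i') with pos 5 ('i'): match
  Compare pos 1 ('a') with pos 4 ('a'): match
  Compare pos 2 ('n') with pos 3 ('n'): match
Result: palindrome

1


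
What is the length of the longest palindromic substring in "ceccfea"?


Input: "ceccfea"
Checking substrings for palindromes:
  [0:3] "cec" (len 3) => palindrome
  [2:4] "cc" (len 2) => palindrome
Longest palindromic substring: "cec" with length 3

3


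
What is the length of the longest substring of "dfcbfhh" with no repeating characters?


Input: "dfcbfhh"
Sliding window (track last position of each char):
  Position 0 ('d'): window [0,0] length 1 -- new best
  Position 1 ('f'): window [0,1] length 2 -- new best
  Position 2 ('c'): window [0,2] length 3 -- new best
  Position 3 ('b'): window [0,3] length 4 -- new best
  Position 4 ('f'): repeat (last at 1), move window start to 2
  Position 4 ('f'): window [2,4] length 3
  Position 5 ('h'): window [2,5] length 4
  Position 6 ('h'): repeat (last at 5), move window start to 6
  Position 6 ('h'): window [6,6] length 1
Longest substring with no repeats: "dfcb" with length 4

4


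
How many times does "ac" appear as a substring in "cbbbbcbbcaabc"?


Searching for "ac" in "cbbbbcbbcaabc"
Scanning each position:
  Position 0: "cb" => no
  Position 1: "bb" => no
  Position 2: "bb" => no
  Position 3: "bb" => no
  Position 4: "bc" => no
  Position 5: "cb" => no
  Position 6: "bb" => no
  Position 7: "bc" => no
  Position 8: "ca" => no
  Position 9: "aa" => no
  Position 10: "ab" => no
  Position 11: "bc" => no
Total occurrences: 0

0


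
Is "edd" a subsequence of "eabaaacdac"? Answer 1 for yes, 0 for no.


Check if "edd" is a subsequence of "eabaaacdac"
Greedy scan:
  Position 0 ('e'): matches sub[0] = 'e'
  Position 1 ('a'): no match needed
  Position 2 ('b'): no match needed
  Position 3 ('a'): no match needed
  Position 4 ('a'): no match needed
  Position 5 ('a'): no match needed
  Position 6 ('c'): no match needed
  Position 7 ('d'): matches sub[1] = 'd'
  Position 8 ('a'): no match needed
  Position 9 ('c'): no match needed
Only matched 2/3 characters => not a subsequence

0


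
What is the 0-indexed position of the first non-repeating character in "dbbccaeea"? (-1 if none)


Input: dbbccaeea
Character frequencies:
  'a': 2
  'b': 2
  'c': 2
  'd': 1
  'e': 2
Scanning left to right for freq == 1:
  Position 0 ('d'): unique! => answer = 0

0


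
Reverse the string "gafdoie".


Input: gafdoie
Reading characters right to left:
  Position 6: 'e'
  Position 5: 'i'
  Position 4: 'o'
  Position 3: 'd'
  Position 2: 'f'
  Position 1: 'a'
  Position 0: 'g'
Reversed: eiodfag

eiodfag


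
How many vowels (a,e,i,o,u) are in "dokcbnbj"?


Input: dokcbnbj
Checking each character:
  'd' at position 0: consonant
  'o' at position 1: vowel (running total: 1)
  'k' at position 2: consonant
  'c' at position 3: consonant
  'b' at position 4: consonant
  'n' at position 5: consonant
  'b' at position 6: consonant
  'j' at position 7: consonant
Total vowels: 1

1


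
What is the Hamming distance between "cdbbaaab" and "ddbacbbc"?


Comparing "cdbbaaab" and "ddbacbbc" position by position:
  Position 0: 'c' vs 'd' => differ
  Position 1: 'd' vs 'd' => same
  Position 2: 'b' vs 'b' => same
  Position 3: 'b' vs 'a' => differ
  Position 4: 'a' vs 'c' => differ
  Position 5: 'a' vs 'b' => differ
  Position 6: 'a' vs 'b' => differ
  Position 7: 'b' vs 'c' => differ
Total differences (Hamming distance): 6

6


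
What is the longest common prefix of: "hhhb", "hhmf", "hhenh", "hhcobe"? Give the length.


Words: hhhb, hhmf, hhenh, hhcobe
  Position 0: all 'h' => match
  Position 1: all 'h' => match
  Position 2: ('h', 'm', 'e', 'c') => mismatch, stop
LCP = "hh" (length 2)

2


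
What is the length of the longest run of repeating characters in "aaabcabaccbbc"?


Input: "aaabcabaccbbc"
Scanning for longest run:
  Position 1 ('a'): continues run of 'a', length=2
  Position 2 ('a'): continues run of 'a', length=3
  Position 3 ('b'): new char, reset run to 1
  Position 4 ('c'): new char, reset run to 1
  Position 5 ('a'): new char, reset run to 1
  Position 6 ('b'): new char, reset run to 1
  Position 7 ('a'): new char, reset run to 1
  Position 8 ('c'): new char, reset run to 1
  Position 9 ('c'): continues run of 'c', length=2
  Position 10 ('b'): new char, reset run to 1
  Position 11 ('b'): continues run of 'b', length=2
  Position 12 ('c'): new char, reset run to 1
Longest run: 'a' with length 3

3


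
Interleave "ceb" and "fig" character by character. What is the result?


Interleaving "ceb" and "fig":
  Position 0: 'c' from first, 'f' from second => "cf"
  Position 1: 'e' from first, 'i' from second => "ei"
  Position 2: 'b' from first, 'g' from second => "bg"
Result: cfeibg

cfeibg


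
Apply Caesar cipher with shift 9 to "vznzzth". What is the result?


Caesar cipher: shift "vznzzth" by 9
  'v' (pos 21) + 9 = pos 4 = 'e'
  'z' (pos 25) + 9 = pos 8 = 'i'
  'n' (pos 13) + 9 = pos 22 = 'w'
  'z' (pos 25) + 9 = pos 8 = 'i'
  'z' (pos 25) + 9 = pos 8 = 'i'
  't' (pos 19) + 9 = pos 2 = 'c'
  'h' (pos 7) + 9 = pos 16 = 'q'
Result: eiwiicq

eiwiicq


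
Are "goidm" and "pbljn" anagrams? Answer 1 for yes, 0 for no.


Strings: "goidm", "pbljn"
Sorted first:  dgimo
Sorted second: bjlnp
Differ at position 0: 'd' vs 'b' => not anagrams

0


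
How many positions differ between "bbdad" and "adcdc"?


Comparing "bbdad" and "adcdc" position by position:
  Position 0: 'b' vs 'a' => DIFFER
  Position 1: 'b' vs 'd' => DIFFER
  Position 2: 'd' vs 'c' => DIFFER
  Position 3: 'a' vs 'd' => DIFFER
  Position 4: 'd' vs 'c' => DIFFER
Positions that differ: 5

5


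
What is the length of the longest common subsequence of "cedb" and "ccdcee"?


LCS of "cedb" and "ccdcee"
DP table:
           c    c    d    c    e    e
      0    0    0    0    0    0    0
  c   0    1    1    1    1    1    1
  e   0    1    1    1    1    2    2
  d   0    1    1    2    2    2    2
  b   0    1    1    2    2    2    2
LCS length = dp[4][6] = 2

2


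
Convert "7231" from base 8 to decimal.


Input: "7231" in base 8
Positional expansion:
  Digit '7' (value 7) x 8^3 = 3584
  Digit '2' (value 2) x 8^2 = 128
  Digit '3' (value 3) x 8^1 = 24
  Digit '1' (value 1) x 8^0 = 1
Sum = 3737

3737


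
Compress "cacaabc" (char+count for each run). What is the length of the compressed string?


Input: cacaabc
Runs:
  'c' x 1 => "c1"
  'a' x 1 => "a1"
  'c' x 1 => "c1"
  'a' x 2 => "a2"
  'b' x 1 => "b1"
  'c' x 1 => "c1"
Compressed: "c1a1c1a2b1c1"
Compressed length: 12

12


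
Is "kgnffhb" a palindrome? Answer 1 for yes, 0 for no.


Input: kgnffhb
Reversed: bhffngk
  Compare pos 0 ('k') with pos 6 ('b'): MISMATCH
  Compare pos 1 ('g') with pos 5 ('h'): MISMATCH
  Compare pos 2 ('n') with pos 4 ('f'): MISMATCH
Result: not a palindrome

0


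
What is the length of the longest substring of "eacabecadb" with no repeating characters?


Input: "eacabecadb"
Sliding window (track last position of each char):
  Position 0 ('e'): window [0,0] length 1 -- new best
  Position 1 ('a'): window [0,1] length 2 -- new best
  Position 2 ('c'): window [0,2] length 3 -- new best
  Position 3 ('a'): repeat (last at 1), move window start to 2
  Position 3 ('a'): window [2,3] length 2
  Position 4 ('b'): window [2,4] length 3
  Position 5 ('e'): window [2,5] length 4 -- new best
  Position 6 ('c'): repeat (last at 2), move window start to 3
  Position 6 ('c'): window [3,6] length 4
  Position 7 ('a'): repeat (last at 3), move window start to 4
  Position 7 ('a'): window [4,7] length 4
  Position 8 ('d'): window [4,8] length 5 -- new best
  Position 9 ('b'): repeat (last at 4), move window start to 5
  Position 9 ('b'): window [5,9] length 5
Longest substring with no repeats: "becad" with length 5

5


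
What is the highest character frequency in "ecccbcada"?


Input: ecccbcada
Character counts:
  'a': 2
  'b': 1
  'c': 4
  'd': 1
  'e': 1
Maximum frequency: 4

4


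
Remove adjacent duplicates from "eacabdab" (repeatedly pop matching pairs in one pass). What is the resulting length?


Input: eacabdab
Stack-based adjacent duplicate removal:
  Read 'e': push. Stack: e
  Read 'a': push. Stack: ea
  Read 'c': push. Stack: eac
  Read 'a': push. Stack: eaca
  Read 'b': push. Stack: eacab
  Read 'd': push. Stack: eacabd
  Read 'a': push. Stack: eacabda
  Read 'b': push. Stack: eacabdab
Final stack: "eacabdab" (length 8)

8


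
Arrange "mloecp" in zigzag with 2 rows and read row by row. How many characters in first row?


Zigzag "mloecp" into 2 rows:
Placing characters:
  'm' => row 0
  'l' => row 1
  'o' => row 0
  'e' => row 1
  'c' => row 0
  'p' => row 1
Rows:
  Row 0: "moc"
  Row 1: "lep"
First row length: 3

3


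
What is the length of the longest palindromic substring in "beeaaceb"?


Input: "beeaaceb"
Checking substrings for palindromes:
  [1:3] "ee" (len 2) => palindrome
  [3:5] "aa" (len 2) => palindrome
Longest palindromic substring: "ee" with length 2

2


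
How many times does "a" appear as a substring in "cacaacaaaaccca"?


Searching for "a" in "cacaacaaaaccca"
Scanning each position:
  Position 0: "c" => no
  Position 1: "a" => MATCH
  Position 2: "c" => no
  Position 3: "a" => MATCH
  Position 4: "a" => MATCH
  Position 5: "c" => no
  Position 6: "a" => MATCH
  Position 7: "a" => MATCH
  Position 8: "a" => MATCH
  Position 9: "a" => MATCH
  Position 10: "c" => no
  Position 11: "c" => no
  Position 12: "c" => no
  Position 13: "a" => MATCH
Total occurrences: 8

8


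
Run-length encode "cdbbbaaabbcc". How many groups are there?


Input: cdbbbaaabbcc
Scanning for consecutive runs:
  Group 1: 'c' x 1 (positions 0-0)
  Group 2: 'd' x 1 (positions 1-1)
  Group 3: 'b' x 3 (positions 2-4)
  Group 4: 'a' x 3 (positions 5-7)
  Group 5: 'b' x 2 (positions 8-9)
  Group 6: 'c' x 2 (positions 10-11)
Total groups: 6

6


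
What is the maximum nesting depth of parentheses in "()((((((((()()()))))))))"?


Input: "()((((((((()()()))))))))"
Tracking depth:
  Position 0 '(': depth becomes 1
  Position 1 ')': depth becomes 0
  Position 2 '(': depth becomes 1
  Position 3 '(': depth becomes 2
  Position 4 '(': depth becomes 3
  Position 5 '(': depth becomes 4
  Position 6 '(': depth becomes 5
  Position 7 '(': depth becomes 6
  Position 8 '(': depth becomes 7
  Position 9 '(': depth becomes 8
  Position 10 '(': depth becomes 9
  Position 11 ')': depth becomes 8
  Position 12 '(': depth becomes 9
  Position 13 ')': depth becomes 8
  Position 14 '(': depth becomes 9
  Position 15 ')': depth becomes 8
  Position 16 ')': depth becomes 7
  Position 17 ')': depth becomes 6
  Position 18 ')': depth becomes 5
  Position 19 ')': depth becomes 4
  Position 20 ')': depth becomes 3
  Position 21 ')': depth becomes 2
  Position 22 ')': depth becomes 1
  Position 23 ')': depth becomes 0
Maximum depth reached: 9

9


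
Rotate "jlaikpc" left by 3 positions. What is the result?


Input: "jlaikpc", rotate left by 3
First 3 characters: "jla"
Remaining characters: "ikpc"
Concatenate remaining + first: "ikpc" + "jla" = "ikpcjla"

ikpcjla


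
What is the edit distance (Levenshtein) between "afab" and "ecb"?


Computing edit distance: "afab" -> "ecb"
DP table:
           e    c    b
      0    1    2    3
  a   1    1    2    3
  f   2    2    2    3
  a   3    3    3    3
  b   4    4    4    3
Edit distance = dp[4][3] = 3

3


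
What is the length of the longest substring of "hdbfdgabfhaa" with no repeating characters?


Input: "hdbfdgabfhaa"
Sliding window (track last position of each char):
  Position 0 ('h'): window [0,0] length 1 -- new best
  Position 1 ('d'): window [0,1] length 2 -- new best
  Position 2 ('b'): window [0,2] length 3 -- new best
  Position 3 ('f'): window [0,3] length 4 -- new best
  Position 4 ('d'): repeat (last at 1), move window start to 2
  Position 4 ('d'): window [2,4] length 3
  Position 5 ('g'): window [2,5] length 4
  Position 6 ('a'): window [2,6] length 5 -- new best
  Position 7 ('b'): repeat (last at 2), move window start to 3
  Position 7 ('b'): window [3,7] length 5
  Position 8 ('f'): repeat (last at 3), move window start to 4
  Position 8 ('f'): window [4,8] length 5
  Position 9 ('h'): window [4,9] length 6 -- new best
  Position 10 ('a'): repeat (last at 6), move window start to 7
  Position 10 ('a'): window [7,10] length 4
  Position 11 ('a'): repeat (last at 10), move window start to 11
  Position 11 ('a'): window [11,11] length 1
Longest substring with no repeats: "dgabfh" with length 6

6


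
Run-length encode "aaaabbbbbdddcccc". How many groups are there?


Input: aaaabbbbbdddcccc
Scanning for consecutive runs:
  Group 1: 'a' x 4 (positions 0-3)
  Group 2: 'b' x 5 (positions 4-8)
  Group 3: 'd' x 3 (positions 9-11)
  Group 4: 'c' x 4 (positions 12-15)
Total groups: 4

4


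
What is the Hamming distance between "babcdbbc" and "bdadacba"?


Comparing "babcdbbc" and "bdadacba" position by position:
  Position 0: 'b' vs 'b' => same
  Position 1: 'a' vs 'd' => differ
  Position 2: 'b' vs 'a' => differ
  Position 3: 'c' vs 'd' => differ
  Position 4: 'd' vs 'a' => differ
  Position 5: 'b' vs 'c' => differ
  Position 6: 'b' vs 'b' => same
  Position 7: 'c' vs 'a' => differ
Total differences (Hamming distance): 6

6


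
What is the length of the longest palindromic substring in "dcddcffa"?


Input: "dcddcffa"
Checking substrings for palindromes:
  [1:5] "cddc" (len 4) => palindrome
  [0:3] "dcd" (len 3) => palindrome
  [2:4] "dd" (len 2) => palindrome
  [5:7] "ff" (len 2) => palindrome
Longest palindromic substring: "cddc" with length 4

4


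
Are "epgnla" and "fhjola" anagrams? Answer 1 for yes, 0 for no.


Strings: "epgnla", "fhjola"
Sorted first:  aeglnp
Sorted second: afhjlo
Differ at position 1: 'e' vs 'f' => not anagrams

0


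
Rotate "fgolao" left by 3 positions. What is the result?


Input: "fgolao", rotate left by 3
First 3 characters: "fgo"
Remaining characters: "lao"
Concatenate remaining + first: "lao" + "fgo" = "laofgo"

laofgo


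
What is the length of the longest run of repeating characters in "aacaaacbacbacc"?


Input: "aacaaacbacbacc"
Scanning for longest run:
  Position 1 ('a'): continues run of 'a', length=2
  Position 2 ('c'): new char, reset run to 1
  Position 3 ('a'): new char, reset run to 1
  Position 4 ('a'): continues run of 'a', length=2
  Position 5 ('a'): continues run of 'a', length=3
  Position 6 ('c'): new char, reset run to 1
  Position 7 ('b'): new char, reset run to 1
  Position 8 ('a'): new char, reset run to 1
  Position 9 ('c'): new char, reset run to 1
  Position 10 ('b'): new char, reset run to 1
  Position 11 ('a'): new char, reset run to 1
  Position 12 ('c'): new char, reset run to 1
  Position 13 ('c'): continues run of 'c', length=2
Longest run: 'a' with length 3

3


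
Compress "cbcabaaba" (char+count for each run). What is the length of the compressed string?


Input: cbcabaaba
Runs:
  'c' x 1 => "c1"
  'b' x 1 => "b1"
  'c' x 1 => "c1"
  'a' x 1 => "a1"
  'b' x 1 => "b1"
  'a' x 2 => "a2"
  'b' x 1 => "b1"
  'a' x 1 => "a1"
Compressed: "c1b1c1a1b1a2b1a1"
Compressed length: 16

16


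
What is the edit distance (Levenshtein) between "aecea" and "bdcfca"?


Computing edit distance: "aecea" -> "bdcfca"
DP table:
           b    d    c    f    c    a
      0    1    2    3    4    5    6
  a   1    1    2    3    4    5    5
  e   2    2    2    3    4    5    6
  c   3    3    3    2    3    4    5
  e   4    4    4    3    3    4    5
  a   5    5    5    4    4    4    4
Edit distance = dp[5][6] = 4

4


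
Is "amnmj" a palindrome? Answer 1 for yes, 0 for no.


Input: amnmj
Reversed: jmnma
  Compare pos 0 ('a') with pos 4 ('j'): MISMATCH
  Compare pos 1 ('m') with pos 3 ('m'): match
Result: not a palindrome

0


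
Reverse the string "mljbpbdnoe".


Input: mljbpbdnoe
Reading characters right to left:
  Position 9: 'e'
  Position 8: 'o'
  Position 7: 'n'
  Position 6: 'd'
  Position 5: 'b'
  Position 4: 'p'
  Position 3: 'b'
  Position 2: 'j'
  Position 1: 'l'
  Position 0: 'm'
Reversed: eondbpbjlm

eondbpbjlm


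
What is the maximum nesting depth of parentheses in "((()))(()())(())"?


Input: "((()))(()())(())"
Tracking depth:
  Position 0 '(': depth becomes 1
  Position 1 '(': depth becomes 2
  Position 2 '(': depth becomes 3
  Position 3 ')': depth becomes 2
  Position 4 ')': depth becomes 1
  Position 5 ')': depth becomes 0
  Position 6 '(': depth becomes 1
  Position 7 '(': depth becomes 2
  Position 8 ')': depth becomes 1
  Position 9 '(': depth becomes 2
  Position 10 ')': depth becomes 1
  Position 11 ')': depth becomes 0
  Position 12 '(': depth becomes 1
  Position 13 '(': depth becomes 2
  Position 14 ')': depth becomes 1
  Position 15 ')': depth becomes 0
Maximum depth reached: 3

3


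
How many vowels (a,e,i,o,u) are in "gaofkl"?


Input: gaofkl
Checking each character:
  'g' at position 0: consonant
  'a' at position 1: vowel (running total: 1)
  'o' at position 2: vowel (running total: 2)
  'f' at position 3: consonant
  'k' at position 4: consonant
  'l' at position 5: consonant
Total vowels: 2

2


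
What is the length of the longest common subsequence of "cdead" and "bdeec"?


LCS of "cdead" and "bdeec"
DP table:
           b    d    e    e    c
      0    0    0    0    0    0
  c   0    0    0    0    0    1
  d   0    0    1    1    1    1
  e   0    0    1    2    2    2
  a   0    0    1    2    2    2
  d   0    0    1    2    2    2
LCS length = dp[5][5] = 2

2


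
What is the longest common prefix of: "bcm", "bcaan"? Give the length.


Words: bcm, bcaan
  Position 0: all 'b' => match
  Position 1: all 'c' => match
  Position 2: ('m', 'a') => mismatch, stop
LCP = "bc" (length 2)

2


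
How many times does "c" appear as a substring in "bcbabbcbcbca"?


Searching for "c" in "bcbabbcbcbca"
Scanning each position:
  Position 0: "b" => no
  Position 1: "c" => MATCH
  Position 2: "b" => no
  Position 3: "a" => no
  Position 4: "b" => no
  Position 5: "b" => no
  Position 6: "c" => MATCH
  Position 7: "b" => no
  Position 8: "c" => MATCH
  Position 9: "b" => no
  Position 10: "c" => MATCH
  Position 11: "a" => no
Total occurrences: 4

4


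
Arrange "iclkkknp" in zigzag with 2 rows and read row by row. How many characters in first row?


Zigzag "iclkkknp" into 2 rows:
Placing characters:
  'i' => row 0
  'c' => row 1
  'l' => row 0
  'k' => row 1
  'k' => row 0
  'k' => row 1
  'n' => row 0
  'p' => row 1
Rows:
  Row 0: "ilkn"
  Row 1: "ckkp"
First row length: 4

4


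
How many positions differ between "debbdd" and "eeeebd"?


Comparing "debbdd" and "eeeebd" position by position:
  Position 0: 'd' vs 'e' => DIFFER
  Position 1: 'e' vs 'e' => same
  Position 2: 'b' vs 'e' => DIFFER
  Position 3: 'b' vs 'e' => DIFFER
  Position 4: 'd' vs 'b' => DIFFER
  Position 5: 'd' vs 'd' => same
Positions that differ: 4

4


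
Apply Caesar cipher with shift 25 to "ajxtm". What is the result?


Caesar cipher: shift "ajxtm" by 25
  'a' (pos 0) + 25 = pos 25 = 'z'
  'j' (pos 9) + 25 = pos 8 = 'i'
  'x' (pos 23) + 25 = pos 22 = 'w'
  't' (pos 19) + 25 = pos 18 = 's'
  'm' (pos 12) + 25 = pos 11 = 'l'
Result: ziwsl

ziwsl


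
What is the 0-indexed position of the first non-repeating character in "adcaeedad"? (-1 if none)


Input: adcaeedad
Character frequencies:
  'a': 3
  'c': 1
  'd': 3
  'e': 2
Scanning left to right for freq == 1:
  Position 0 ('a'): freq=3, skip
  Position 1 ('d'): freq=3, skip
  Position 2 ('c'): unique! => answer = 2

2


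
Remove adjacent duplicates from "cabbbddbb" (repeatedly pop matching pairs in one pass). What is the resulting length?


Input: cabbbddbb
Stack-based adjacent duplicate removal:
  Read 'c': push. Stack: c
  Read 'a': push. Stack: ca
  Read 'b': push. Stack: cab
  Read 'b': matches stack top 'b' => pop. Stack: ca
  Read 'b': push. Stack: cab
  Read 'd': push. Stack: cabd
  Read 'd': matches stack top 'd' => pop. Stack: cab
  Read 'b': matches stack top 'b' => pop. Stack: ca
  Read 'b': push. Stack: cab
Final stack: "cab" (length 3)

3


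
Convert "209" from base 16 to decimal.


Input: "209" in base 16
Positional expansion:
  Digit '2' (value 2) x 16^2 = 512
  Digit '0' (value 0) x 16^1 = 0
  Digit '9' (value 9) x 16^0 = 9
Sum = 521

521


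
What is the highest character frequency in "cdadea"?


Input: cdadea
Character counts:
  'a': 2
  'c': 1
  'd': 2
  'e': 1
Maximum frequency: 2

2


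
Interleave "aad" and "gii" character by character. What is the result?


Interleaving "aad" and "gii":
  Position 0: 'a' from first, 'g' from second => "ag"
  Position 1: 'a' from first, 'i' from second => "ai"
  Position 2: 'd' from first, 'i' from second => "di"
Result: agaidi

agaidi


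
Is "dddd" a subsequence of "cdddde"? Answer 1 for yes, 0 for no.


Check if "dddd" is a subsequence of "cdddde"
Greedy scan:
  Position 0 ('c'): no match needed
  Position 1 ('d'): matches sub[0] = 'd'
  Position 2 ('d'): matches sub[1] = 'd'
  Position 3 ('d'): matches sub[2] = 'd'
  Position 4 ('d'): matches sub[3] = 'd'
  Position 5 ('e'): no match needed
All 4 characters matched => is a subsequence

1


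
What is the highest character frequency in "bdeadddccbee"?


Input: bdeadddccbee
Character counts:
  'a': 1
  'b': 2
  'c': 2
  'd': 4
  'e': 3
Maximum frequency: 4

4


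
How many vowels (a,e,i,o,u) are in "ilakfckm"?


Input: ilakfckm
Checking each character:
  'i' at position 0: vowel (running total: 1)
  'l' at position 1: consonant
  'a' at position 2: vowel (running total: 2)
  'k' at position 3: consonant
  'f' at position 4: consonant
  'c' at position 5: consonant
  'k' at position 6: consonant
  'm' at position 7: consonant
Total vowels: 2

2


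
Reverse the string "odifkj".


Input: odifkj
Reading characters right to left:
  Position 5: 'j'
  Position 4: 'k'
  Position 3: 'f'
  Position 2: 'i'
  Position 1: 'd'
  Position 0: 'o'
Reversed: jkfido

jkfido


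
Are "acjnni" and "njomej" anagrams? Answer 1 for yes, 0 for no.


Strings: "acjnni", "njomej"
Sorted first:  acijnn
Sorted second: ejjmno
Differ at position 0: 'a' vs 'e' => not anagrams

0


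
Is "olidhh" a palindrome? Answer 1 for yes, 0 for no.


Input: olidhh
Reversed: hhdilo
  Compare pos 0 ('o') with pos 5 ('h'): MISMATCH
  Compare pos 1 ('l') with pos 4 ('h'): MISMATCH
  Compare pos 2 ('i') with pos 3 ('d'): MISMATCH
Result: not a palindrome

0


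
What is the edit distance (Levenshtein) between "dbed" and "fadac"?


Computing edit distance: "dbed" -> "fadac"
DP table:
           f    a    d    a    c
      0    1    2    3    4    5
  d   1    1    2    2    3    4
  b   2    2    2    3    3    4
  e   3    3    3    3    4    4
  d   4    4    4    3    4    5
Edit distance = dp[4][5] = 5

5


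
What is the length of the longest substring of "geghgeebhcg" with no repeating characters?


Input: "geghgeebhcg"
Sliding window (track last position of each char):
  Position 0 ('g'): window [0,0] length 1 -- new best
  Position 1 ('e'): window [0,1] length 2 -- new best
  Position 2 ('g'): repeat (last at 0), move window start to 1
  Position 2 ('g'): window [1,2] length 2
  Position 3 ('h'): window [1,3] length 3 -- new best
  Position 4 ('g'): repeat (last at 2), move window start to 3
  Position 4 ('g'): window [3,4] length 2
  Position 5 ('e'): window [3,5] length 3
  Position 6 ('e'): repeat (last at 5), move window start to 6
  Position 6 ('e'): window [6,6] length 1
  Position 7 ('b'): window [6,7] length 2
  Position 8 ('h'): window [6,8] length 3
  Position 9 ('c'): window [6,9] length 4 -- new best
  Position 10 ('g'): window [6,10] length 5 -- new best
Longest substring with no repeats: "ebhcg" with length 5

5


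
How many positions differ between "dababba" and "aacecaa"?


Comparing "dababba" and "aacecaa" position by position:
  Position 0: 'd' vs 'a' => DIFFER
  Position 1: 'a' vs 'a' => same
  Position 2: 'b' vs 'c' => DIFFER
  Position 3: 'a' vs 'e' => DIFFER
  Position 4: 'b' vs 'c' => DIFFER
  Position 5: 'b' vs 'a' => DIFFER
  Position 6: 'a' vs 'a' => same
Positions that differ: 5

5


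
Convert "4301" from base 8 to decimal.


Input: "4301" in base 8
Positional expansion:
  Digit '4' (value 4) x 8^3 = 2048
  Digit '3' (value 3) x 8^2 = 192
  Digit '0' (value 0) x 8^1 = 0
  Digit '1' (value 1) x 8^0 = 1
Sum = 2241

2241


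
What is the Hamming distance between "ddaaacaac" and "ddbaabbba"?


Comparing "ddaaacaac" and "ddbaabbba" position by position:
  Position 0: 'd' vs 'd' => same
  Position 1: 'd' vs 'd' => same
  Position 2: 'a' vs 'b' => differ
  Position 3: 'a' vs 'a' => same
  Position 4: 'a' vs 'a' => same
  Position 5: 'c' vs 'b' => differ
  Position 6: 'a' vs 'b' => differ
  Position 7: 'a' vs 'b' => differ
  Position 8: 'c' vs 'a' => differ
Total differences (Hamming distance): 5

5


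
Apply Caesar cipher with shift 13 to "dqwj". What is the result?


Caesar cipher: shift "dqwj" by 13
  'd' (pos 3) + 13 = pos 16 = 'q'
  'q' (pos 16) + 13 = pos 3 = 'd'
  'w' (pos 22) + 13 = pos 9 = 'j'
  'j' (pos 9) + 13 = pos 22 = 'w'
Result: qdjw

qdjw


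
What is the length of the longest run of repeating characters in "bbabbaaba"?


Input: "bbabbaaba"
Scanning for longest run:
  Position 1 ('b'): continues run of 'b', length=2
  Position 2 ('a'): new char, reset run to 1
  Position 3 ('b'): new char, reset run to 1
  Position 4 ('b'): continues run of 'b', length=2
  Position 5 ('a'): new char, reset run to 1
  Position 6 ('a'): continues run of 'a', length=2
  Position 7 ('b'): new char, reset run to 1
  Position 8 ('a'): new char, reset run to 1
Longest run: 'b' with length 2

2


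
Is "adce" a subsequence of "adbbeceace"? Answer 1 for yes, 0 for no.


Check if "adce" is a subsequence of "adbbeceace"
Greedy scan:
  Position 0 ('a'): matches sub[0] = 'a'
  Position 1 ('d'): matches sub[1] = 'd'
  Position 2 ('b'): no match needed
  Position 3 ('b'): no match needed
  Position 4 ('e'): no match needed
  Position 5 ('c'): matches sub[2] = 'c'
  Position 6 ('e'): matches sub[3] = 'e'
  Position 7 ('a'): no match needed
  Position 8 ('c'): no match needed
  Position 9 ('e'): no match needed
All 4 characters matched => is a subsequence

1


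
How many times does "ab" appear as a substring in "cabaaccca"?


Searching for "ab" in "cabaaccca"
Scanning each position:
  Position 0: "ca" => no
  Position 1: "ab" => MATCH
  Position 2: "ba" => no
  Position 3: "aa" => no
  Position 4: "ac" => no
  Position 5: "cc" => no
  Position 6: "cc" => no
  Position 7: "ca" => no
Total occurrences: 1

1


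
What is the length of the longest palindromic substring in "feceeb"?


Input: "feceeb"
Checking substrings for palindromes:
  [1:4] "ece" (len 3) => palindrome
  [3:5] "ee" (len 2) => palindrome
Longest palindromic substring: "ece" with length 3

3


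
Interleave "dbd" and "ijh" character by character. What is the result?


Interleaving "dbd" and "ijh":
  Position 0: 'd' from first, 'i' from second => "di"
  Position 1: 'b' from first, 'j' from second => "bj"
  Position 2: 'd' from first, 'h' from second => "dh"
Result: dibjdh

dibjdh


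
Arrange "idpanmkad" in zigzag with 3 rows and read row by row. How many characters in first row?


Zigzag "idpanmkad" into 3 rows:
Placing characters:
  'i' => row 0
  'd' => row 1
  'p' => row 2
  'a' => row 1
  'n' => row 0
  'm' => row 1
  'k' => row 2
  'a' => row 1
  'd' => row 0
Rows:
  Row 0: "ind"
  Row 1: "dama"
  Row 2: "pk"
First row length: 3

3


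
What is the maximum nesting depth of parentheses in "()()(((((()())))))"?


Input: "()()(((((()())))))"
Tracking depth:
  Position 0 '(': depth becomes 1
  Position 1 ')': depth becomes 0
  Position 2 '(': depth becomes 1
  Position 3 ')': depth becomes 0
  Position 4 '(': depth becomes 1
  Position 5 '(': depth becomes 2
  Position 6 '(': depth becomes 3
  Position 7 '(': depth becomes 4
  Position 8 '(': depth becomes 5
  Position 9 '(': depth becomes 6
  Position 10 ')': depth becomes 5
  Position 11 '(': depth becomes 6
  Position 12 ')': depth becomes 5
  Position 13 ')': depth becomes 4
  Position 14 ')': depth becomes 3
  Position 15 ')': depth becomes 2
  Position 16 ')': depth becomes 1
  Position 17 ')': depth becomes 0
Maximum depth reached: 6

6


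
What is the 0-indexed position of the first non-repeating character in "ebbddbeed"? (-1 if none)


Input: ebbddbeed
Character frequencies:
  'b': 3
  'd': 3
  'e': 3
Scanning left to right for freq == 1:
  Position 0 ('e'): freq=3, skip
  Position 1 ('b'): freq=3, skip
  Position 2 ('b'): freq=3, skip
  Position 3 ('d'): freq=3, skip
  Position 4 ('d'): freq=3, skip
  Position 5 ('b'): freq=3, skip
  Position 6 ('e'): freq=3, skip
  Position 7 ('e'): freq=3, skip
  Position 8 ('d'): freq=3, skip
  No unique character found => answer = -1

-1


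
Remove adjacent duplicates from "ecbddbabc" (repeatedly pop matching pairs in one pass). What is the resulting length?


Input: ecbddbabc
Stack-based adjacent duplicate removal:
  Read 'e': push. Stack: e
  Read 'c': push. Stack: ec
  Read 'b': push. Stack: ecb
  Read 'd': push. Stack: ecbd
  Read 'd': matches stack top 'd' => pop. Stack: ecb
  Read 'b': matches stack top 'b' => pop. Stack: ec
  Read 'a': push. Stack: eca
  Read 'b': push. Stack: ecab
  Read 'c': push. Stack: ecabc
Final stack: "ecabc" (length 5)

5


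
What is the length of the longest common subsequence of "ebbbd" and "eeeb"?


LCS of "ebbbd" and "eeeb"
DP table:
           e    e    e    b
      0    0    0    0    0
  e   0    1    1    1    1
  b   0    1    1    1    2
  b   0    1    1    1    2
  b   0    1    1    1    2
  d   0    1    1    1    2
LCS length = dp[5][4] = 2

2
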